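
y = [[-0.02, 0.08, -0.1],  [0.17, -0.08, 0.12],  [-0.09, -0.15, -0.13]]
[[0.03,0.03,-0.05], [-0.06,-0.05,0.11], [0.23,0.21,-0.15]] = y@[[-0.10, -0.03, 0.36], [-0.72, -0.68, 0.24], [-0.86, -0.83, 0.60]]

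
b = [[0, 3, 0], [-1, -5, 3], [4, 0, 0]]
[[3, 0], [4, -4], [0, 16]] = b@[[0, 4], [1, 0], [3, 0]]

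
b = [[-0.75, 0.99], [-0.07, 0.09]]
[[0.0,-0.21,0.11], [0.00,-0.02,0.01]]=b@[[0.1, 0.04, -0.14], [0.08, -0.18, 0.01]]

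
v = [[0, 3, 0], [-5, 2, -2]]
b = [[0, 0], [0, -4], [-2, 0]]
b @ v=[[0, 0, 0], [20, -8, 8], [0, -6, 0]]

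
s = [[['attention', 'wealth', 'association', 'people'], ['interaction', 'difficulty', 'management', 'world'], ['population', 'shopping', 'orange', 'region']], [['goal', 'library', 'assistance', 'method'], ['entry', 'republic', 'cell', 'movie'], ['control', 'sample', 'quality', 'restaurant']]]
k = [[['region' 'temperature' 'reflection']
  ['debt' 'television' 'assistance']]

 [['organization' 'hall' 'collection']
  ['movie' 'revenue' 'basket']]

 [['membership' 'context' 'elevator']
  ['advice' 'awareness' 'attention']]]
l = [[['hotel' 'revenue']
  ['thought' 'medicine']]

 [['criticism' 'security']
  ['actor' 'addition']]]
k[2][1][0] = 'advice'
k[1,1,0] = 'movie'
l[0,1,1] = 'medicine'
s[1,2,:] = ['control', 'sample', 'quality', 'restaurant']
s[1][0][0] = 'goal'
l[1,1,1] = 'addition'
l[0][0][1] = 'revenue'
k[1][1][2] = 'basket'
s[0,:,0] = ['attention', 'interaction', 'population']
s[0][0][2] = 'association'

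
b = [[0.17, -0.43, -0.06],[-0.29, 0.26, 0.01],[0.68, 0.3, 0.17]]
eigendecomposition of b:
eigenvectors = [[0.57, -0.18, -0.05], [-0.57, -0.22, -0.15], [0.59, 0.96, 0.99]]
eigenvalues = [0.54, -0.03, 0.09]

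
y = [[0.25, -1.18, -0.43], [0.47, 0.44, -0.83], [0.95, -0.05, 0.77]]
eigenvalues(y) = [(0.11+1.13j), (0.11-1.13j), (1.25+0j)]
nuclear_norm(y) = 3.55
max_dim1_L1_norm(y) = 1.86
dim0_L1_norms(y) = [1.67, 1.67, 2.03]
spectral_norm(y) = 1.28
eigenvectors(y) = [[-0.69+0.00j, (-0.69-0j), (0.35+0j)], [-0.17+0.50j, (-0.17-0.5j), (-0.57+0j)], [0.23+0.43j, 0.23-0.43j, 0.75+0.00j]]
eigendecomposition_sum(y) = [[(0.04+0.49j), (-0.46+0.16j), (-0.37-0.11j)], [0.37+0.09j, 0.01+0.38j, (-0.17+0.24j)], [0.30-0.19j, 0.26+0.23j, 0.06+0.27j]] + [[(0.04-0.49j), -0.46-0.16j, -0.37+0.11j],[(0.37-0.09j), 0.01-0.38j, -0.17-0.24j],[(0.3+0.19j), (0.26-0.23j), 0.06-0.27j]] + [[(0.17-0j), (-0.26+0j), 0.30-0.00j], [-0.27+0.00j, (0.43-0j), (-0.5+0j)], [(0.36-0j), -0.56+0.00j, 0.66-0.00j]]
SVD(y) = [[-0.97, -0.24, -0.09], [-0.02, 0.41, -0.91], [0.25, -0.88, -0.4]] @ diag([1.2836961336175081, 1.2604783783067894, 1.0022068121683003]) @ [[-0.01, 0.87, 0.49], [-0.56, 0.40, -0.73], [-0.83, -0.28, 0.48]]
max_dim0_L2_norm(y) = 1.26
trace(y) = 1.46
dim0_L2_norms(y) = [1.09, 1.26, 1.21]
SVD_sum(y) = [[0.01,-1.09,-0.61], [0.00,-0.02,-0.01], [-0.00,0.28,0.16]] + [[0.17, -0.12, 0.22],[-0.29, 0.21, -0.38],[0.62, -0.44, 0.81]] + [[0.07, 0.02, -0.04], [0.76, 0.25, -0.44], [0.33, 0.11, -0.19]]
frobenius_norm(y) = 2.06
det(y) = 1.62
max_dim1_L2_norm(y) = 1.28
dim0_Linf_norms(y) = [0.95, 1.18, 0.83]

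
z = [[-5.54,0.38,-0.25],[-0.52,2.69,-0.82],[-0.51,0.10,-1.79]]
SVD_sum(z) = [[-5.43, 0.84, -0.60], [-0.99, 0.15, -0.11], [-0.70, 0.11, -0.08]] + [[-0.11, -0.51, 0.25], [0.49, 2.33, -1.13], [0.14, 0.68, -0.33]] + [[-0.0, 0.05, 0.1], [-0.01, 0.21, 0.42], [0.05, -0.68, -1.38]]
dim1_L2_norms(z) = [5.56, 2.86, 1.86]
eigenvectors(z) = [[-0.99, -0.05, -0.05],  [-0.08, 0.18, -1.0],  [-0.13, 0.98, -0.02]]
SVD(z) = [[-0.98, 0.21, -0.07], [-0.18, -0.94, -0.29], [-0.13, -0.27, 0.95]] @ diag([5.663443159164937, 2.80298459176283, 1.6187306635904661]) @ [[0.98, -0.15, 0.11], [-0.18, -0.88, 0.43], [0.03, -0.44, -0.9]]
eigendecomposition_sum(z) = [[-5.52, 0.26, -0.31], [-0.42, 0.02, -0.02], [-0.74, 0.03, -0.04]] + [[-0.01, -0.00, 0.08], [0.04, 0.00, -0.31], [0.23, 0.02, -1.74]] + [[-0.01, 0.12, -0.02], [-0.14, 2.67, -0.48], [-0.00, 0.05, -0.01]]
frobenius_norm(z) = 6.52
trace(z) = -4.64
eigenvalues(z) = [-5.54, -1.75, 2.65]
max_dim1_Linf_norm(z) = 5.54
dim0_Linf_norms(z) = [5.54, 2.69, 1.79]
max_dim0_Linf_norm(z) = 5.54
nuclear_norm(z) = 10.09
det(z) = 25.70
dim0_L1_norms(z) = [6.57, 3.17, 2.86]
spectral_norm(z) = 5.66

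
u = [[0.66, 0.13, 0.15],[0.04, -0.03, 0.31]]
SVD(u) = [[-0.98, -0.17], [-0.17, 0.98]] @ diag([0.6980330175138669, 0.29385354593825436]) @ [[-0.94,-0.18,-0.29], [-0.26,-0.18,0.95]]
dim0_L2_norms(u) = [0.66, 0.13, 0.34]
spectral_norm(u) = 0.70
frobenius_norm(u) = 0.76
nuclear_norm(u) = 0.99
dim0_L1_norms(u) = [0.7, 0.16, 0.46]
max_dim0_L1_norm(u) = 0.7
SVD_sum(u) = [[0.65, 0.12, 0.20], [0.11, 0.02, 0.04]] + [[0.01, 0.01, -0.05], [-0.07, -0.05, 0.27]]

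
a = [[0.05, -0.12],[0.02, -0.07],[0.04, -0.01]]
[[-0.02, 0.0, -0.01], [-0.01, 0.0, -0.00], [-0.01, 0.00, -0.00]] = a@ [[-0.18, 0.01, -0.07], [0.10, -0.01, 0.04]]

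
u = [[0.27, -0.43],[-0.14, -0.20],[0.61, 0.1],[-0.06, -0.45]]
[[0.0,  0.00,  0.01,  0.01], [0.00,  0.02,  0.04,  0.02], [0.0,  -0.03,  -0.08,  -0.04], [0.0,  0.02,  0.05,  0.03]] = u @ [[0.00, -0.05, -0.11, -0.05], [0.00, -0.04, -0.10, -0.05]]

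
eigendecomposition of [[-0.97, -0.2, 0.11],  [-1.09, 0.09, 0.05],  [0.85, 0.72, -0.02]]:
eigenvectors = [[(0.57+0j), -0.05+0.04j, (-0.05-0.04j)],  [0.48+0.00j, (-0.21-0.21j), (-0.21+0.21j)],  [-0.67+0.00j, -0.95+0.00j, (-0.95-0j)]]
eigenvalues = [(-1.27+0j), (0.18+0.12j), (0.18-0.12j)]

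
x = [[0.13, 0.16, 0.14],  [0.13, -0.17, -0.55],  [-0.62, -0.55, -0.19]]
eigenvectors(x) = [[-0.05, -0.55, -0.27], [-0.7, 0.75, 0.77], [0.71, -0.37, 0.58]]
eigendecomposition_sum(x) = [[0.03, 0.02, -0.01],  [0.41, 0.24, -0.13],  [-0.42, -0.24, 0.13]] + [[0.01, 0.0, 0.0], [-0.01, -0.00, -0.00], [0.00, 0.00, 0.0]] + [[0.1, 0.14, 0.15], [-0.27, -0.41, -0.42], [-0.21, -0.31, -0.32]]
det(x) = -0.00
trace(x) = -0.23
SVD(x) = [[-0.27, 0.08, 0.96], [0.28, -0.95, 0.16], [0.92, 0.31, 0.23]] @ diag([0.9035037773113275, 0.5630928580172242, 0.002712495927559805]) @ [[-0.63, -0.66, -0.41], [-0.54, 0.0, 0.84], [0.55, -0.75, 0.36]]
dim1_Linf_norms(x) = [0.16, 0.55, 0.62]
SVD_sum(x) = [[0.15, 0.16, 0.10], [-0.16, -0.17, -0.10], [-0.52, -0.55, -0.34]] + [[-0.03, 0.0, 0.04], [0.29, -0.00, -0.45], [-0.1, 0.00, 0.15]] + [[0.0, -0.00, 0.0],[0.00, -0.00, 0.00],[0.00, -0.00, 0.0]]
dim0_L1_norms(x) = [0.88, 0.88, 0.88]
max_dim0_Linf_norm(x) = 0.62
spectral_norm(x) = 0.90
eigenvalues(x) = [0.4, 0.01, -0.63]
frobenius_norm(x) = 1.06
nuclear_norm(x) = 1.47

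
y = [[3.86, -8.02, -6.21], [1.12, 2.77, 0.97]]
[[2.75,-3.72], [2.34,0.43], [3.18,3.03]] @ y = [[6.45, -32.36, -20.69], [9.51, -17.58, -14.11], [15.67, -17.11, -16.81]]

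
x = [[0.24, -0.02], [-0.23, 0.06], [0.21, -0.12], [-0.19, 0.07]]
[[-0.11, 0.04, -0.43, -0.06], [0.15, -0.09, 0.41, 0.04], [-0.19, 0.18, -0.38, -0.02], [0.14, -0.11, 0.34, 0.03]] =x@[[-0.39, 0.04, -1.79, -0.26],[0.94, -1.43, 0.02, -0.33]]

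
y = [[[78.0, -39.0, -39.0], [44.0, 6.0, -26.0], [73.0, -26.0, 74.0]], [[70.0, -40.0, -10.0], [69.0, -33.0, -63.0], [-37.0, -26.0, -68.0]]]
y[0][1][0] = 44.0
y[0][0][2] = -39.0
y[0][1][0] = 44.0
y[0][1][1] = 6.0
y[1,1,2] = -63.0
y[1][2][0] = -37.0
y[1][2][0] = -37.0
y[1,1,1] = -33.0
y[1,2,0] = -37.0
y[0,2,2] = 74.0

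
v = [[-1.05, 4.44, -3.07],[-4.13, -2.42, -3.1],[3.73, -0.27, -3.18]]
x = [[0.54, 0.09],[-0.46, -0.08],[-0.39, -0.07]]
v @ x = [[-1.41, -0.23], [0.09, 0.04], [3.38, 0.58]]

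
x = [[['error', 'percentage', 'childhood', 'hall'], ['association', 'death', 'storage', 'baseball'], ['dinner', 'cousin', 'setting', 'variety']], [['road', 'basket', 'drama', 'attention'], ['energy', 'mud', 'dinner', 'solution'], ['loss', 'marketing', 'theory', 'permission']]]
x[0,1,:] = ['association', 'death', 'storage', 'baseball']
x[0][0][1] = 'percentage'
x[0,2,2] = 'setting'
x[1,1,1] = 'mud'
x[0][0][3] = 'hall'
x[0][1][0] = 'association'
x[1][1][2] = 'dinner'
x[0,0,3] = 'hall'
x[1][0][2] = 'drama'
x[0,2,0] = 'dinner'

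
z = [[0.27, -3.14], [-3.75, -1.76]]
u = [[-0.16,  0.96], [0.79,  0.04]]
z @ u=[[-2.52,0.13], [-0.79,-3.67]]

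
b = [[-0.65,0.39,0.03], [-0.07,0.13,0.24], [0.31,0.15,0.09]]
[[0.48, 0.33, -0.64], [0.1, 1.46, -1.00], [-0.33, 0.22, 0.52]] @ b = [[-0.53, 0.13, 0.04],[-0.48, 0.08, 0.26],[0.36, -0.02, 0.09]]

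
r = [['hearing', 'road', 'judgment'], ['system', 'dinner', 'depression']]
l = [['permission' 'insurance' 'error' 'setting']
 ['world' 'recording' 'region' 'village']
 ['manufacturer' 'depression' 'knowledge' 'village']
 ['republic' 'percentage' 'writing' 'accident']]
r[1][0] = 'system'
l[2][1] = 'depression'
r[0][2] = 'judgment'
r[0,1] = 'road'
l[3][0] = 'republic'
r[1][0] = 'system'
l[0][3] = 'setting'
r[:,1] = ['road', 'dinner']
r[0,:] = ['hearing', 'road', 'judgment']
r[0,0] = 'hearing'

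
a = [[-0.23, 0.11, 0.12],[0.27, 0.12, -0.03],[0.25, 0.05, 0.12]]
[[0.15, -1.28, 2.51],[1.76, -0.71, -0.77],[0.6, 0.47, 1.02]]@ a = [[0.25, -0.01, 0.36], [-0.79, 0.07, 0.14], [0.24, 0.17, 0.18]]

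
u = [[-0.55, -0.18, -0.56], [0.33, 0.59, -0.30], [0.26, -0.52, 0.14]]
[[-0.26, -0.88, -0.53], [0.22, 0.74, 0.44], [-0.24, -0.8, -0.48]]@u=[[-0.29, -0.2, 0.34], [0.24, 0.17, -0.28], [-0.26, -0.18, 0.31]]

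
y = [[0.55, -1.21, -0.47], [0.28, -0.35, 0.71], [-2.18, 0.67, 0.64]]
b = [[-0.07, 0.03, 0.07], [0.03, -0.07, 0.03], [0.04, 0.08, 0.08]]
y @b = [[-0.09, 0.06, -0.04], [-0.0, 0.09, 0.07], [0.2, -0.06, -0.08]]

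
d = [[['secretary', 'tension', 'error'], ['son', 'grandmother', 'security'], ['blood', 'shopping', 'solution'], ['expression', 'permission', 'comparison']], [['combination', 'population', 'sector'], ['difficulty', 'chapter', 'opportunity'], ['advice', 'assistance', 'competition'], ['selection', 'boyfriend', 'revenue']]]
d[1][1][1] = 'chapter'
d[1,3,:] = ['selection', 'boyfriend', 'revenue']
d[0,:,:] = [['secretary', 'tension', 'error'], ['son', 'grandmother', 'security'], ['blood', 'shopping', 'solution'], ['expression', 'permission', 'comparison']]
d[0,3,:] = ['expression', 'permission', 'comparison']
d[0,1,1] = 'grandmother'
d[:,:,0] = [['secretary', 'son', 'blood', 'expression'], ['combination', 'difficulty', 'advice', 'selection']]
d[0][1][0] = 'son'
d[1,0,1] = 'population'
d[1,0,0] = 'combination'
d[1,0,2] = 'sector'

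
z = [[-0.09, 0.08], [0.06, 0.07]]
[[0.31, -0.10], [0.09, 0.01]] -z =[[0.40,-0.18],[0.03,-0.06]]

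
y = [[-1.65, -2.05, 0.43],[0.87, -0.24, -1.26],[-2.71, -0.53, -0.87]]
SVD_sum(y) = [[-2.12, -1.12, -0.10],[0.54, 0.28, 0.02],[-2.37, -1.25, -0.11]] + [[0.2, -0.45, 0.85], [-0.16, 0.37, -0.69], [-0.22, 0.49, -0.91]] + [[0.27, -0.48, -0.32], [0.5, -0.89, -0.6], [-0.13, 0.23, 0.15]]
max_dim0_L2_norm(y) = 3.29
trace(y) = -2.76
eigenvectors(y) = [[(-0.11-0.53j), -0.11+0.53j, (0.41+0j)], [(-0.26+0.48j), (-0.26-0.48j), (0.33+0j)], [(0.64+0j), 0.64-0.00j, 0.85+0.00j]]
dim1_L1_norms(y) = [4.13, 2.37, 4.11]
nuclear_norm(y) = 6.67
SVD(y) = [[-0.66, 0.59, -0.46], [0.17, -0.48, -0.86], [-0.73, -0.64, 0.22]] @ diag([3.6439250175769393, 1.6502890823999303, 1.3755931123658982]) @ [[0.88, 0.47, 0.04],[0.20, -0.46, 0.86],[-0.42, 0.75, 0.50]]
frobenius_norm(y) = 4.23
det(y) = -8.27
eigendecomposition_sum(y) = [[-0.45+0.60j, -0.61-0.38j, (0.45-0.14j)], [0.74-0.16j, (0.21+0.7j), (-0.44-0.19j)], [-0.58-0.66j, (0.59-0.61j), (0.05+0.56j)]] + [[-0.45-0.60j, (-0.61+0.38j), (0.45+0.14j)], [0.74+0.16j, (0.21-0.7j), -0.44+0.19j], [-0.58+0.66j, 0.59+0.61j, (0.05-0.56j)]] + [[(-0.76-0j), -0.84+0.00j, -0.48+0.00j],[-0.60-0.00j, -0.66+0.00j, (-0.38+0j)],[-1.55-0.00j, (-1.71+0j), (-0.98+0j)]]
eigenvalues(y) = [(-0.18+1.85j), (-0.18-1.85j), (-2.4+0j)]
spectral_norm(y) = 3.64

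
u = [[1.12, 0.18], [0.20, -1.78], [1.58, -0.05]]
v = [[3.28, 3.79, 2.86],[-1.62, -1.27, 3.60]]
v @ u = [[8.95, -6.3], [3.62, 1.79]]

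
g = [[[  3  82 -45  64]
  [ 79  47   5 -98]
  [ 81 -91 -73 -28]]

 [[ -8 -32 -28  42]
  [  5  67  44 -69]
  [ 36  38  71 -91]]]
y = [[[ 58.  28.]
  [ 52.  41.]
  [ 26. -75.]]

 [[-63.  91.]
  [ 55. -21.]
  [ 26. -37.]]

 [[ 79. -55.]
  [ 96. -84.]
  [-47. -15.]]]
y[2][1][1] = -84.0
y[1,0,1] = 91.0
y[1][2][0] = 26.0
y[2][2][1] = -15.0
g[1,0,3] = 42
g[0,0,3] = 64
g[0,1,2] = 5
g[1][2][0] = 36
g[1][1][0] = 5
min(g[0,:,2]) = -73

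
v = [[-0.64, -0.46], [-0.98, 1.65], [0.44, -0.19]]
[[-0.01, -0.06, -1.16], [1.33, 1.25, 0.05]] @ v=[[-0.45, 0.13], [-2.05, 1.44]]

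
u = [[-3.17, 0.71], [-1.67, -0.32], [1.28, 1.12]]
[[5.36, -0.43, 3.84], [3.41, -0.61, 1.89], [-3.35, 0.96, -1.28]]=u @ [[-1.88,0.26,-1.17], [-0.84,0.56,0.19]]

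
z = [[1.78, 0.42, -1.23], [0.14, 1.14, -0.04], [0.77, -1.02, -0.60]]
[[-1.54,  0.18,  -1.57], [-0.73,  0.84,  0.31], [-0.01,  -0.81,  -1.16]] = z@[[-0.83, -0.42, -0.37], [-0.54, 0.77, 0.35], [-0.13, -0.49, 0.86]]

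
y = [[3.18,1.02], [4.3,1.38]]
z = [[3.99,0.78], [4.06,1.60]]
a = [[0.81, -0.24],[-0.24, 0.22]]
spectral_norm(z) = 5.94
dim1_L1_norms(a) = [1.05, 0.46]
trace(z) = 5.59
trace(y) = 4.56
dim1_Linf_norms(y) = [3.18, 4.3]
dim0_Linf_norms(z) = [4.06, 1.6]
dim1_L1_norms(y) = [4.2, 5.68]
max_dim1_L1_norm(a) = 1.05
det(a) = 0.12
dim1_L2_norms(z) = [4.07, 4.36]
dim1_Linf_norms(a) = [0.81, 0.24]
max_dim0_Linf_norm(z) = 4.06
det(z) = 3.22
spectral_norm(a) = 0.90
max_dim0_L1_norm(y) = 7.48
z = y + a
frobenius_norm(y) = 5.62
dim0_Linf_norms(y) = [4.3, 1.38]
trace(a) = 1.03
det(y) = 0.00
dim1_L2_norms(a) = [0.84, 0.33]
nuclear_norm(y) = 5.62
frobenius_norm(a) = 0.91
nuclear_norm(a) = 1.03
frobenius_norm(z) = 5.96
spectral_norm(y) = 5.62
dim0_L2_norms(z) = [5.69, 1.78]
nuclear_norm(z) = 6.48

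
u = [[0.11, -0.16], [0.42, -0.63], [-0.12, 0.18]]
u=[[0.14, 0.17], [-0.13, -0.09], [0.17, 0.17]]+[[-0.03, -0.33], [0.55, -0.54], [-0.29, 0.01]]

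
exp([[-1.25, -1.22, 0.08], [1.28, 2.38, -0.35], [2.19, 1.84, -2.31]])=[[-0.51, -2.62, 0.20], [2.45, 7.10, -0.54], [1.04, 1.85, -0.03]]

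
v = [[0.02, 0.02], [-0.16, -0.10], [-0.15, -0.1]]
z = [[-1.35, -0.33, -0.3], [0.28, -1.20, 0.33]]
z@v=[[0.07, 0.04], [0.15, 0.09]]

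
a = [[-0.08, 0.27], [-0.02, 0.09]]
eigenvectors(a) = [[-0.99, -0.9], [-0.15, -0.43]]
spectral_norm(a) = 0.30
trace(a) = 0.01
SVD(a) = [[-0.95, -0.31],[-0.31, 0.95]] @ diag([0.29624834586377885, 0.006075983292840652]) @ [[0.28, -0.96], [0.96, 0.28]]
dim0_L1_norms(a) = [0.1, 0.36]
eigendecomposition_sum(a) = [[-0.06, 0.12],[-0.01, 0.02]] + [[-0.02, 0.15], [-0.01, 0.07]]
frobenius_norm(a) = 0.30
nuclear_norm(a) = 0.30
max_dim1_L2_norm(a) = 0.28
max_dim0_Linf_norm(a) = 0.27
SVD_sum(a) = [[-0.08, 0.27], [-0.03, 0.09]] + [[-0.0, -0.00], [0.01, 0.0]]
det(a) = -0.00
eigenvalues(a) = [-0.04, 0.05]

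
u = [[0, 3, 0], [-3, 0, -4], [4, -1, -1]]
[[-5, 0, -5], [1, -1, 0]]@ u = [[-20, -10, 5], [3, 3, 4]]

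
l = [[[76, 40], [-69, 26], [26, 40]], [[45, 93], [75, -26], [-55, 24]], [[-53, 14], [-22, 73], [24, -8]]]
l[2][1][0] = -22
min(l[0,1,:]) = -69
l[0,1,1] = 26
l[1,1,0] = 75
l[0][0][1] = 40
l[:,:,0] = [[76, -69, 26], [45, 75, -55], [-53, -22, 24]]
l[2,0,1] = 14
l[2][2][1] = -8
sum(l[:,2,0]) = -5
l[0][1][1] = 26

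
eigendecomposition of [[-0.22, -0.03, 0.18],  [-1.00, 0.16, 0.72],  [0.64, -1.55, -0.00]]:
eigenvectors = [[(0.59+0j), (-0.05+0.14j), -0.05-0.14j],[0.24+0.00j, -0.03+0.56j, (-0.03-0.56j)],[0.77+0.00j, (-0.81+0j), (-0.81-0j)]]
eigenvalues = [0j, (-0.03+0.97j), (-0.03-0.97j)]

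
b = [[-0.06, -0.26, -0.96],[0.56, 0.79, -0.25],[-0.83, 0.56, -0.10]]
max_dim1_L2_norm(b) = 1.01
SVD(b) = [[-0.02, -0.13, -0.99],[-0.20, -0.97, 0.13],[-0.98, 0.20, -0.01]] @ diag([1.0064962672447646, 0.9998995501083238, 0.9963263289281914]) @ [[0.7,  -0.7,  0.17], [-0.70,  -0.62,  0.35], [0.14,  0.36,  0.92]]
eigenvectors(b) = [[0.69+0.00j, 0.06+0.50j, (0.06-0.5j)], [(-0.12+0j), (0.7+0j), (0.7-0j)], [(0.71+0j), 0.06-0.50j, (0.06+0.5j)]]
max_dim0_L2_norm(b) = 1.0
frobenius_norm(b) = 1.73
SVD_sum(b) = [[-0.01, 0.01, -0.00], [-0.14, 0.14, -0.03], [-0.69, 0.69, -0.16]] + [[0.09, 0.08, -0.05], [0.68, 0.6, -0.34], [-0.14, -0.12, 0.07]] + [[-0.14,  -0.36,  -0.91], [0.02,  0.05,  0.12], [-0.00,  -0.0,  -0.01]]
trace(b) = 0.63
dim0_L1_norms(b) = [1.45, 1.61, 1.31]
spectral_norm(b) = 1.01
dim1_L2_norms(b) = [1.0, 1.0, 1.01]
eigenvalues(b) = [(-1+0j), (0.82+0.58j), (0.82-0.58j)]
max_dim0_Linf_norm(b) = 0.96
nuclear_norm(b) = 3.00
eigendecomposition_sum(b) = [[(-0.48+0j), (0.08-0j), (-0.49-0j)], [0.08-0.00j, -0.01+0.00j, 0.08+0.00j], [-0.50+0.00j, 0.09-0.00j, -0.50-0.00j]] + [[(0.21+0.15j), -0.17+0.31j, (-0.23-0.09j)], [(0.24-0.27j), (0.4+0.29j), (-0.17+0.31j)], [-0.17-0.19j, (0.24-0.26j), 0.20+0.14j]] + [[(0.21-0.15j),  (-0.17-0.31j),  (-0.23+0.09j)],[0.24+0.27j,  0.40-0.29j,  -0.17-0.31j],[(-0.17+0.19j),  0.24+0.26j,  (0.2-0.14j)]]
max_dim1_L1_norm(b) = 1.6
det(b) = -1.00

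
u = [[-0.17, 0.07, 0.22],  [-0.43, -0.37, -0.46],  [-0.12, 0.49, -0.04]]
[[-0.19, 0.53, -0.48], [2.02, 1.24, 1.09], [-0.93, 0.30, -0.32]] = u @ [[-1.41, -2.95, 0.10], [-2.34, -0.1, -0.77], [-1.20, 0.14, -1.85]]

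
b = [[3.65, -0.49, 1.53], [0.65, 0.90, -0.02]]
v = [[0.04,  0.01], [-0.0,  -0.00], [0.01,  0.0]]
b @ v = [[0.16,0.04], [0.03,0.01]]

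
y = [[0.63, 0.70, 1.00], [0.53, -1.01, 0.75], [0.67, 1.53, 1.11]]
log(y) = [[-5.05+0.03j, (1.96-0.16j), (3.95+0.04j)], [-0.16-0.50j, 0.51+2.76j, (0.23-0.61j)], [3.79+0.29j, -1.07-1.59j, (-1.85+0.35j)]]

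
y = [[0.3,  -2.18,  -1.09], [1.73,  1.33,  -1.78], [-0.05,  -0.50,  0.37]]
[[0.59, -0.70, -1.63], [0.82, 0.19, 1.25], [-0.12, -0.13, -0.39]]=y @ [[0.12, -0.07, 0.12], [-0.06, 0.29, 0.77], [-0.39, 0.04, -0.01]]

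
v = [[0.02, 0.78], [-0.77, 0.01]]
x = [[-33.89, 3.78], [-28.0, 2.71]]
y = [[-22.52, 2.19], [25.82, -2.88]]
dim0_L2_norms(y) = [34.26, 3.62]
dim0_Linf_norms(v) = [0.77, 0.78]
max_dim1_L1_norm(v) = 0.8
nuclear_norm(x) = 44.52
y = v @ x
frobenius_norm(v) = 1.10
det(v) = 0.60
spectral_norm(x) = 44.20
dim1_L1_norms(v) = [0.8, 0.78]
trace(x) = -31.18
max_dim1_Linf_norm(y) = 25.82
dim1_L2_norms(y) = [22.63, 25.98]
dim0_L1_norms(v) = [0.79, 0.79]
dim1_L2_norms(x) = [34.1, 28.13]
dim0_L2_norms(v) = [0.77, 0.78]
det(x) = 14.00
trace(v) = 0.03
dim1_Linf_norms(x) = [33.89, 28.0]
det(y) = 8.31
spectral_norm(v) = 0.78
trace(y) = -25.40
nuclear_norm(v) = 1.55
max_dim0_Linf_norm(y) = 25.82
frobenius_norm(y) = 34.45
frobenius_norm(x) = 44.21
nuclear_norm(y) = 34.69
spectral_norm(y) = 34.45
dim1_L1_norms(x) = [37.67, 30.71]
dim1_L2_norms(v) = [0.78, 0.77]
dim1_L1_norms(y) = [24.71, 28.7]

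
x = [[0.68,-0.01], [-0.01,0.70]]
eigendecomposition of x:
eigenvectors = [[-0.92, 0.38], [-0.38, -0.92]]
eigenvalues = [0.68, 0.7]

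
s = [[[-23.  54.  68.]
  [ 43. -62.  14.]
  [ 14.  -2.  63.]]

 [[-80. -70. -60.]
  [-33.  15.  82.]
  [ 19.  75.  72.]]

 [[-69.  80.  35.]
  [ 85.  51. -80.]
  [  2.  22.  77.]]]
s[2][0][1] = 80.0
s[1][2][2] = 72.0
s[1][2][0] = 19.0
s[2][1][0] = 85.0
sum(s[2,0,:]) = 46.0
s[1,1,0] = -33.0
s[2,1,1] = 51.0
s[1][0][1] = -70.0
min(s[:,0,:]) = -80.0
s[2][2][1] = 22.0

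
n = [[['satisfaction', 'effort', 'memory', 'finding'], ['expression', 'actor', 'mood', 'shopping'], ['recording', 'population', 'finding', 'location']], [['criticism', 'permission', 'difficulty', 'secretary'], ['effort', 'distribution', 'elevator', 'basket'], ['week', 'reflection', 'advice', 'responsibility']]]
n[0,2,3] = 'location'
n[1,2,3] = 'responsibility'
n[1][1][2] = 'elevator'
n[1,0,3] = 'secretary'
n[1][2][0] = 'week'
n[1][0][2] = 'difficulty'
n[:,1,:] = [['expression', 'actor', 'mood', 'shopping'], ['effort', 'distribution', 'elevator', 'basket']]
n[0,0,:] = ['satisfaction', 'effort', 'memory', 'finding']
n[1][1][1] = 'distribution'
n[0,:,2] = ['memory', 'mood', 'finding']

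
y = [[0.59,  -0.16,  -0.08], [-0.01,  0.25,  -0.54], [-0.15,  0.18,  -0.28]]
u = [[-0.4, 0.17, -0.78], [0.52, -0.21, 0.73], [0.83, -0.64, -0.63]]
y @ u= [[-0.39, 0.19, -0.53], [-0.31, 0.29, 0.53], [-0.08, 0.12, 0.42]]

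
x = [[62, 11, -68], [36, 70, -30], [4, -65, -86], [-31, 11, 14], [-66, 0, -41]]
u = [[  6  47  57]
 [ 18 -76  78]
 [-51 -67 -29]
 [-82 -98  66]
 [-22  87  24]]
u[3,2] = 66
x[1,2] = -30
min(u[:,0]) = -82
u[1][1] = -76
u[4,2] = 24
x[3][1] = 11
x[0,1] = 11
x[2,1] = -65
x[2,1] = -65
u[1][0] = 18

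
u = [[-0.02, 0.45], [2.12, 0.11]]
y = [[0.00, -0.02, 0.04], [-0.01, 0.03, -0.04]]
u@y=[[-0.00,0.01,-0.02], [-0.0,-0.04,0.08]]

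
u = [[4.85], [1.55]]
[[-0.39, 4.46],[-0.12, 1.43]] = u @[[-0.08,0.92]]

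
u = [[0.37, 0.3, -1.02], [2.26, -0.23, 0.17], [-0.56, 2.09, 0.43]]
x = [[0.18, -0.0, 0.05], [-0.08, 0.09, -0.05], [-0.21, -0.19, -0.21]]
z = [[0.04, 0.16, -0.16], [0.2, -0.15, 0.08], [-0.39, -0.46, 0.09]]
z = x @ u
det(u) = -5.17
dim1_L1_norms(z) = [0.36, 0.43, 0.94]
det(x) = -0.00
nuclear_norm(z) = 1.02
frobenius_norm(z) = 0.70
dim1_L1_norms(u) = [1.69, 2.66, 3.08]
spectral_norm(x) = 0.38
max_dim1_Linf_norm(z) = 0.46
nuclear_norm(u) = 5.52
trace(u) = 0.57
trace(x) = 0.06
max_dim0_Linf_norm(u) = 2.26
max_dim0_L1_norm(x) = 0.47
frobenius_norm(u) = 3.37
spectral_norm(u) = 2.60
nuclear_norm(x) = 0.60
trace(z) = -0.02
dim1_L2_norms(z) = [0.23, 0.26, 0.61]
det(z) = 0.02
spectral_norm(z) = 0.63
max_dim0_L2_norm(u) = 2.36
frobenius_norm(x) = 0.42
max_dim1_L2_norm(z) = 0.61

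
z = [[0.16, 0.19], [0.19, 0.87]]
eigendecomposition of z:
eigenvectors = [[-0.97, -0.24], [0.24, -0.97]]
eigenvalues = [0.11, 0.92]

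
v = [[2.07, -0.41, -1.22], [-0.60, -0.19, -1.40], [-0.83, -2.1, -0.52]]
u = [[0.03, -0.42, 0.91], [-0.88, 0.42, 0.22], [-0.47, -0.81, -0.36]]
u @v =[[-0.44, -1.84, 0.08], [-2.26, -0.18, 0.37], [-0.19, 1.10, 1.89]]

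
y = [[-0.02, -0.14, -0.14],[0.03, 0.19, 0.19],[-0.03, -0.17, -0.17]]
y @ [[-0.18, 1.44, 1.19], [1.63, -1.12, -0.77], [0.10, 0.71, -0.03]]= [[-0.24, 0.03, 0.09], [0.32, -0.03, -0.12], [-0.29, 0.03, 0.10]]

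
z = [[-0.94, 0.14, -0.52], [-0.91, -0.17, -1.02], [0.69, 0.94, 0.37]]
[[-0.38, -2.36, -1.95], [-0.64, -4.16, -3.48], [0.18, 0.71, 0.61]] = z @ [[0.07, 0.05, 0.01],[-0.09, -0.93, -0.75],[0.58, 4.19, 3.53]]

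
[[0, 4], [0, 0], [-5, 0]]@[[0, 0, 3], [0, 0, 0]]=[[0, 0, 0], [0, 0, 0], [0, 0, -15]]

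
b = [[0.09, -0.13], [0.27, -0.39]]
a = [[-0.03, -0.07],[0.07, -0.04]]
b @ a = [[-0.01, -0.0], [-0.04, -0.0]]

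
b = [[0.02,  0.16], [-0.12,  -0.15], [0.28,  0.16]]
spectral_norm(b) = 0.39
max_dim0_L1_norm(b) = 0.47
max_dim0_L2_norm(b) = 0.31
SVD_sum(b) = [[0.09, 0.08], [-0.14, -0.12], [0.24, 0.21]] + [[-0.07, 0.08], [0.02, -0.03], [0.04, -0.05]]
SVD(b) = [[-0.31, 0.84], [0.49, -0.27], [-0.82, -0.48]] @ diag([0.3875129463895604, 0.12935886664810317]) @ [[-0.76,-0.65], [-0.65,0.76]]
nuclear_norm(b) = 0.52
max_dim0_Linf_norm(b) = 0.28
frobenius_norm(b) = 0.41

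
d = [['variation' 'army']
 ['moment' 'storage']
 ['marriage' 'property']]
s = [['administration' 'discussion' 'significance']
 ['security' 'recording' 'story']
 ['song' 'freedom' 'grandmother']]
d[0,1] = 'army'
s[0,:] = ['administration', 'discussion', 'significance']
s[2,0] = 'song'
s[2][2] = 'grandmother'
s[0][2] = 'significance'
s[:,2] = ['significance', 'story', 'grandmother']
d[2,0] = 'marriage'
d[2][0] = 'marriage'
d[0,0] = 'variation'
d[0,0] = 'variation'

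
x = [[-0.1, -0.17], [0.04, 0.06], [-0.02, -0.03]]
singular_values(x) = [0.21, 0.0]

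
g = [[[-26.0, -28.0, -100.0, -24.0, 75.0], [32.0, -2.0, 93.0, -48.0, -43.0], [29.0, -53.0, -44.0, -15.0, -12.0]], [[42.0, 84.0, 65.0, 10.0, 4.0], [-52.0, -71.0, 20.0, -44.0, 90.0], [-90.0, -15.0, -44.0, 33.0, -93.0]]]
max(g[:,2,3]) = 33.0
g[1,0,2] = 65.0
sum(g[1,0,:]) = 205.0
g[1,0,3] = 10.0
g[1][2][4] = -93.0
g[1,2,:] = [-90.0, -15.0, -44.0, 33.0, -93.0]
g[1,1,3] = -44.0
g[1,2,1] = -15.0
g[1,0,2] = 65.0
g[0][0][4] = 75.0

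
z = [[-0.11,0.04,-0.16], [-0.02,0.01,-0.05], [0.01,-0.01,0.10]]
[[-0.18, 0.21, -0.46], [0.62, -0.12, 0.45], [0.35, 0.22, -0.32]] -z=[[-0.07,0.17,-0.3], [0.64,-0.13,0.50], [0.34,0.23,-0.42]]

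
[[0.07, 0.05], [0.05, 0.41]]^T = [[0.07, 0.05],[0.05, 0.41]]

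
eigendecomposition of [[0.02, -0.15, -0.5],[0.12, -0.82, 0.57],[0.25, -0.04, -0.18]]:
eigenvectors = [[(0.78+0j), (0.78-0j), -0.18+0.00j],[(0.05-0.39j), 0.05+0.39j, -0.98+0.00j],[(0.15-0.47j), 0.15+0.47j, 0.01+0.00j]]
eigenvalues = [(-0.09+0.38j), (-0.09-0.38j), (-0.8+0j)]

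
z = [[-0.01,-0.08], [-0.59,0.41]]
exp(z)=[[1.02, -0.10], [-0.73, 1.54]]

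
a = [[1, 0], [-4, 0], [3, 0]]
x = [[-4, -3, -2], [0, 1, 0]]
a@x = [[-4, -3, -2], [16, 12, 8], [-12, -9, -6]]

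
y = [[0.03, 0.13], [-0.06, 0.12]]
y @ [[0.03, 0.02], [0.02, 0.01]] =[[0.0, 0.00], [0.0, 0.00]]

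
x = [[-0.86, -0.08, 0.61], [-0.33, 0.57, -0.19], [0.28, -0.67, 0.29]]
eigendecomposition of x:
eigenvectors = [[0.97,  0.28,  0.47],  [0.2,  -0.61,  0.51],  [-0.11,  0.74,  0.72]]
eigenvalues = [-0.95, 0.95, -0.0]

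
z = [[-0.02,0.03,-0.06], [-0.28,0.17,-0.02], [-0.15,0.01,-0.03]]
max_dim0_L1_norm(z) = 0.45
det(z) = -0.00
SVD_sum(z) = [[-0.03, 0.02, -0.0],[-0.29, 0.15, -0.03],[-0.12, 0.06, -0.01]] + [[0.00, 0.0, 0.00], [0.01, 0.02, 0.01], [-0.03, -0.05, -0.02]] + [[0.01, 0.01, -0.06], [-0.00, -0.0, 0.01], [-0.00, -0.0, 0.0]]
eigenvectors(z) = [[(-0.21+0.16j), -0.21-0.16j, 0.40+0.00j],[(-0.94+0j), (-0.94-0j), (0.47+0j)],[(0.09-0.2j), 0.09+0.20j, (0.78+0j)]]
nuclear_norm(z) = 0.48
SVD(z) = [[-0.10,-0.01,-0.99], [-0.91,-0.39,0.10], [-0.39,0.92,0.03]] @ diag([0.35787520127220795, 0.06697926598175571, 0.05949048867610661]) @ [[0.89, -0.45, 0.10], [-0.41, -0.87, -0.29], [-0.22, -0.21, 0.95]]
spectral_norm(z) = 0.36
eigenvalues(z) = [(0.11+0.04j), (0.11-0.04j), (-0.1+0j)]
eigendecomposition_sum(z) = [[0.01+0.07j, 0.01-0.02j, -0.01-0.02j], [-0.12+0.22j, 0.08-0.03j, (0.01-0.09j)], [-0.03-0.05j, -0.00+0.02j, (0.02+0.01j)]] + [[(0.01-0.07j), 0.01+0.02j, -0.01+0.02j], [(-0.12-0.22j), (0.08+0.03j), (0.01+0.09j)], [(-0.03+0.05j), (-0-0.02j), (0.02-0.01j)]] + [[(-0.04-0j), 0.01+0.00j, -0.03+0.00j], [-0.05-0.00j, 0.01+0.00j, (-0.04+0j)], [(-0.08-0j), 0.01+0.00j, (-0.07+0j)]]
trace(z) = 0.12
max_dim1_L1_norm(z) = 0.47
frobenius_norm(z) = 0.37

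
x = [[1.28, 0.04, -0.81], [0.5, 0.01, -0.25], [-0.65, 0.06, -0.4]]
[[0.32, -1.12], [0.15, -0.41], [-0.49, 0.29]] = x @ [[0.52, -0.63], [0.35, 0.94], [0.44, 0.43]]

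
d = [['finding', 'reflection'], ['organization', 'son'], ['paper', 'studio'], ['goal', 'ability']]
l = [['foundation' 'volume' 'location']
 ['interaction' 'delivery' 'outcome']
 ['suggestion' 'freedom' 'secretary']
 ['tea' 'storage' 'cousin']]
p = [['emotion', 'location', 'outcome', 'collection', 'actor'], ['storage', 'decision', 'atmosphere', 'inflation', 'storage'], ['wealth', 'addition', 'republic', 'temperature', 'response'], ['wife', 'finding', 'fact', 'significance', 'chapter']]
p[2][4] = 'response'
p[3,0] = 'wife'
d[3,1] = 'ability'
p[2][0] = 'wealth'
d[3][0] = 'goal'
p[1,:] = ['storage', 'decision', 'atmosphere', 'inflation', 'storage']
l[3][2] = 'cousin'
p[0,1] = 'location'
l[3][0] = 'tea'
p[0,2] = 'outcome'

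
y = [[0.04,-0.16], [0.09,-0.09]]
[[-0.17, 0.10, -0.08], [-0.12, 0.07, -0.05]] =y@ [[-0.28, 0.16, -0.13], [1.02, -0.59, 0.48]]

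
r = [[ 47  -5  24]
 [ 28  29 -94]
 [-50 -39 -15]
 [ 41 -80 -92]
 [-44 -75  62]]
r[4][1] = -75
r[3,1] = -80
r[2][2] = -15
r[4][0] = -44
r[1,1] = 29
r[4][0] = -44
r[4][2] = 62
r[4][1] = -75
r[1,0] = 28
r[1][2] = -94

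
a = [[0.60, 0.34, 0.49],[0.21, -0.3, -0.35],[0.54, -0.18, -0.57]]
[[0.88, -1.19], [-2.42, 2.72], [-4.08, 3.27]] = a@[[-2.7, 2.45], [1.3, -5.32], [4.19, -1.73]]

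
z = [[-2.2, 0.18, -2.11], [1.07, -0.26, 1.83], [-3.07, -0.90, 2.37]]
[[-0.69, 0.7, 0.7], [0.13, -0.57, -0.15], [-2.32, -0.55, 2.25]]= z @ [[0.63, -0.10, -0.56], [-0.57, 0.45, 0.10], [-0.38, -0.19, 0.26]]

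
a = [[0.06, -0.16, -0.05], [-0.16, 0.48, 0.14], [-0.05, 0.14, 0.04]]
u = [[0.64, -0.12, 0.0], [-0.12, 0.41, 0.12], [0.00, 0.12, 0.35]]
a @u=[[0.06, -0.08, -0.04],[-0.16, 0.23, 0.11],[-0.05, 0.07, 0.03]]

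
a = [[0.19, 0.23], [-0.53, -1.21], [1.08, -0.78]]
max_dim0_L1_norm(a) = 2.22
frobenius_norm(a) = 1.90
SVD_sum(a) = [[-0.04,0.18], [0.24,-1.03], [0.23,-0.98]] + [[0.23, 0.05], [-0.77, -0.18], [0.85, 0.2]]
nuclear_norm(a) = 2.67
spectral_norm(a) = 1.47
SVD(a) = [[0.12, 0.2], [-0.72, -0.66], [-0.68, 0.73]] @ diag([1.4703446196221774, 1.2028660355784073]) @ [[-0.23, 0.97], [0.97, 0.23]]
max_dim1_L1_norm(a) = 1.86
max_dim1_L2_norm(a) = 1.33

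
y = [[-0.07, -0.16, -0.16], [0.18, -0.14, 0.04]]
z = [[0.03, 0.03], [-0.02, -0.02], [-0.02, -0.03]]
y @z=[[0.0, 0.01], [0.01, 0.01]]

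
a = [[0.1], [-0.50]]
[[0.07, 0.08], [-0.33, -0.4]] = a @ [[0.66, 0.81]]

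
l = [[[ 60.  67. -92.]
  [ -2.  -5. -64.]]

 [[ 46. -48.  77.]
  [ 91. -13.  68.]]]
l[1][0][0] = 46.0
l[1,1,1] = -13.0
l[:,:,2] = [[-92.0, -64.0], [77.0, 68.0]]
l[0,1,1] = -5.0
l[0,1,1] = -5.0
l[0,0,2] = -92.0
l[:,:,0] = [[60.0, -2.0], [46.0, 91.0]]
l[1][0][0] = 46.0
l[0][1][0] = -2.0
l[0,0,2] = -92.0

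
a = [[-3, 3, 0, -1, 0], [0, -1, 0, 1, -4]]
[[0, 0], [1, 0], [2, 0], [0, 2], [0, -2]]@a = [[0, 0, 0, 0, 0], [-3, 3, 0, -1, 0], [-6, 6, 0, -2, 0], [0, -2, 0, 2, -8], [0, 2, 0, -2, 8]]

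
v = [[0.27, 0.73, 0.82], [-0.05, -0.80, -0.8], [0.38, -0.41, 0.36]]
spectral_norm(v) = 1.59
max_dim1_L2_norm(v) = 1.13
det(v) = -0.11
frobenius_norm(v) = 1.73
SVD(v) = [[-0.71, -0.12, -0.7], [0.71, -0.15, -0.69], [-0.03, -0.98, 0.19]] @ diag([1.5922577420937332, 0.6762136855000894, 0.10124393455883314]) @ [[-0.15, -0.67, -0.73], [-0.59, 0.65, -0.48], [-0.80, -0.35, 0.49]]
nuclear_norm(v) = 2.37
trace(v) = -0.17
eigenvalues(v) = [0.86, 0.11, -1.14]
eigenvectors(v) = [[-0.56, 0.76, -0.58], [0.37, 0.40, 0.73], [-0.74, -0.51, 0.35]]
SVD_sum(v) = [[0.17,0.76,0.82], [-0.17,-0.76,-0.82], [0.01,0.03,0.03]] + [[0.05,  -0.05,  0.04], [0.06,  -0.07,  0.05], [0.39,  -0.43,  0.32]] + [[0.06, 0.02, -0.03],  [0.06, 0.02, -0.03],  [-0.02, -0.01, 0.01]]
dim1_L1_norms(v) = [1.82, 1.65, 1.15]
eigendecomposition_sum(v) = [[0.29,  0.02,  0.45], [-0.19,  -0.01,  -0.29], [0.37,  0.02,  0.58]] + [[0.07, 0.06, -0.02],[0.03, 0.03, -0.01],[-0.04, -0.04, 0.01]] + [[-0.08, 0.65, 0.39], [0.10, -0.82, -0.50], [0.05, -0.39, -0.24]]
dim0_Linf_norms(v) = [0.38, 0.8, 0.82]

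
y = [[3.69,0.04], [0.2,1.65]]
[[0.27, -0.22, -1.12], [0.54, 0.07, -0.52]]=y @ [[0.07, -0.06, -0.3], [0.32, 0.05, -0.28]]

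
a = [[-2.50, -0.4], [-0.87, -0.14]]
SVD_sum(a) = [[-2.5,-0.40],[-0.87,-0.14]] + [[-0.00, 0.00], [0.00, -0.00]]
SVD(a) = [[-0.94, -0.33], [-0.33, 0.94]] @ diag([2.680764712428299, 0.0007460557768191168]) @ [[0.99, 0.16], [0.16, -0.99]]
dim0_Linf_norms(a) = [2.5, 0.4]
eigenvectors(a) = [[-0.94, 0.16],[-0.33, -0.99]]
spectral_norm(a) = 2.68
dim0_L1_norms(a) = [3.37, 0.54]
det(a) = 0.00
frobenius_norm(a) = 2.68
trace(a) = -2.64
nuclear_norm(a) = 2.68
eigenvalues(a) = [-2.64, -0.0]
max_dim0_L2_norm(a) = 2.65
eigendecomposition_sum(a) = [[-2.5, -0.40], [-0.87, -0.14]] + [[-0.00, 0.00], [0.00, -0.00]]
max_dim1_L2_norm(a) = 2.53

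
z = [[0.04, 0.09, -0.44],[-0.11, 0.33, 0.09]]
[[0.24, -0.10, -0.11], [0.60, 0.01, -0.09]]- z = [[0.2, -0.19, 0.33], [0.71, -0.32, -0.18]]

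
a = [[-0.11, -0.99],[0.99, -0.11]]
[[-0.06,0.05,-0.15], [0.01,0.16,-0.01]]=a@[[0.02, 0.15, 0.01], [0.06, -0.07, 0.15]]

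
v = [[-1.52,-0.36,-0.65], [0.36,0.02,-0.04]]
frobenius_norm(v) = 1.73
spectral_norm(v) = 1.72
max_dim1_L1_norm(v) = 2.53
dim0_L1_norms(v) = [1.88, 0.38, 0.69]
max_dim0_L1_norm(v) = 1.88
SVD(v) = [[-0.98, 0.18], [0.18, 0.98]] @ diag([1.7208063230085249, 0.1814541228351714]) @ [[0.91, 0.21, 0.37], [0.41, -0.26, -0.87]]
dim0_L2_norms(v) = [1.56, 0.36, 0.65]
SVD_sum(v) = [[-1.53, -0.35, -0.62],[0.29, 0.07, 0.12]] + [[0.01,-0.01,-0.03], [0.07,-0.05,-0.16]]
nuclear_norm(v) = 1.90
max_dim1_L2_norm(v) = 1.69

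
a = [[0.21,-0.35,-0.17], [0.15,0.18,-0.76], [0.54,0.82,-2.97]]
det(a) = 0.002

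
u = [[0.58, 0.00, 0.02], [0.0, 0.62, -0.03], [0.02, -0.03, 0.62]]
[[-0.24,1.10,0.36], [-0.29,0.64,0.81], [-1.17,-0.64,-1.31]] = u@ [[-0.35, 1.93, 0.70], [-0.56, 0.99, 1.2], [-1.91, -1.04, -2.07]]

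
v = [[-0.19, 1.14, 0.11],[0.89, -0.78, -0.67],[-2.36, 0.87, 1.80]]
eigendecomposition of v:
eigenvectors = [[0.11, 0.59, 0.61], [0.28, -0.47, 0.02], [-0.95, 0.65, 0.79]]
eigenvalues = [1.81, -0.97, -0.01]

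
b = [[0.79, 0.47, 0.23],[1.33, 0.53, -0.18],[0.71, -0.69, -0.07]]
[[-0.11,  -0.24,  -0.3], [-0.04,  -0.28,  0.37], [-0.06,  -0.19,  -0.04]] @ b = [[-0.62,0.03,0.04], [-0.14,-0.42,0.02], [-0.33,-0.1,0.02]]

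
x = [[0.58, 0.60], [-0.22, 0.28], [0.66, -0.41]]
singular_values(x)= [0.91, 0.78]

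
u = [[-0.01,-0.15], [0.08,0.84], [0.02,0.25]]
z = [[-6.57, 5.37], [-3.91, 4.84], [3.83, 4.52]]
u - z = [[6.56, -5.52], [3.99, -4.00], [-3.81, -4.27]]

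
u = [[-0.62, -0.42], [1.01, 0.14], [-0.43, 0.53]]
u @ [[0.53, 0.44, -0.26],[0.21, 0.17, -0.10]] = [[-0.42,-0.34,0.2], [0.56,0.47,-0.28], [-0.12,-0.1,0.06]]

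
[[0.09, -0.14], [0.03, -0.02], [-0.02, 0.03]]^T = [[0.09, 0.03, -0.02], [-0.14, -0.02, 0.03]]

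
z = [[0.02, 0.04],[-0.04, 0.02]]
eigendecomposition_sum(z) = [[(0.01+0.02j),0.02-0.01j], [-0.02+0.01j,0.01+0.02j]] + [[0.01-0.02j, 0.02+0.01j], [-0.02-0.01j, (0.01-0.02j)]]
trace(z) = 0.04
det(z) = 0.00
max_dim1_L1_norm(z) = 0.06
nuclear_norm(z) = 0.09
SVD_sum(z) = [[0.02, 0.0], [-0.04, 0.00]] + [[0.0, 0.04], [0.0, 0.02]]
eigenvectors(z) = [[-0.71j, 0.00+0.71j], [0.71+0.00j, (0.71-0j)]]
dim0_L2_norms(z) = [0.04, 0.04]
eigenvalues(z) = [(0.02+0.04j), (0.02-0.04j)]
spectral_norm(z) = 0.04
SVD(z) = [[-0.45, 0.89], [0.89, 0.45]] @ diag([0.044721359549995794, 0.044721359549995794]) @ [[-1.0, -0.00], [0.0, 1.0]]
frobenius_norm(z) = 0.06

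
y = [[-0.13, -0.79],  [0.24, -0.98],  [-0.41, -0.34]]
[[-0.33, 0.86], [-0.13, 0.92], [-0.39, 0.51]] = y @ [[0.70, -0.39], [0.30, -1.03]]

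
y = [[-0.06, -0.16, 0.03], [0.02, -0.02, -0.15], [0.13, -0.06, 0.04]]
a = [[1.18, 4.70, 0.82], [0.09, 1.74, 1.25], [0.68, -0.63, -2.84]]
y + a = [[1.12, 4.54, 0.85],[0.11, 1.72, 1.1],[0.81, -0.69, -2.8]]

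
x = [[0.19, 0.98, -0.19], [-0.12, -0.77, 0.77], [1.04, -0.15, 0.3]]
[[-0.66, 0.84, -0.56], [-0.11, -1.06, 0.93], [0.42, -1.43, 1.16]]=x@ [[0.56, -1.07, 0.82], [-0.98, 0.95, -0.59], [-1.03, -0.59, 0.74]]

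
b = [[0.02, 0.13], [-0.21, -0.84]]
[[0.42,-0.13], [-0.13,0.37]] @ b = [[0.04,  0.16], [-0.08,  -0.33]]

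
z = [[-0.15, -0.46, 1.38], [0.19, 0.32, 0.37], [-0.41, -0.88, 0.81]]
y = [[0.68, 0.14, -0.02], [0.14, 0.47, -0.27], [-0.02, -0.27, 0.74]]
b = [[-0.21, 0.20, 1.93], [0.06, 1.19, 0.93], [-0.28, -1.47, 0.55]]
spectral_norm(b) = 2.28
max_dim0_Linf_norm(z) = 1.38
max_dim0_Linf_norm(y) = 0.74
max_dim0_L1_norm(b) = 3.41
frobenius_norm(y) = 1.19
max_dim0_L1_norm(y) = 1.03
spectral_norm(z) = 1.87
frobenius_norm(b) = 2.94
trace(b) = 1.53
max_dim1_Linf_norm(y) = 0.74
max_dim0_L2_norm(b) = 2.21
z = b @ y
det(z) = 0.00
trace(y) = 1.89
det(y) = 0.17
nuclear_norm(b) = 4.14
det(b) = -0.01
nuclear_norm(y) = 1.89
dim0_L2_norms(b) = [0.36, 1.9, 2.21]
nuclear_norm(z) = 2.59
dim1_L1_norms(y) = [0.84, 0.88, 1.03]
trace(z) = 0.98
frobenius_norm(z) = 2.00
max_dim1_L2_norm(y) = 0.79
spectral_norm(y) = 0.94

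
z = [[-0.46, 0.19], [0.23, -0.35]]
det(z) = 0.117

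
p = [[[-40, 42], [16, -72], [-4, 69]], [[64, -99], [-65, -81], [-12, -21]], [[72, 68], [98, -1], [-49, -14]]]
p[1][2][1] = -21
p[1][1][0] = -65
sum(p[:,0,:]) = 107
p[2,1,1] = -1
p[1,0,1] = -99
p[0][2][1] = 69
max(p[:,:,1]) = 69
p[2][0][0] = 72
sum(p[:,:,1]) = -109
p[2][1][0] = 98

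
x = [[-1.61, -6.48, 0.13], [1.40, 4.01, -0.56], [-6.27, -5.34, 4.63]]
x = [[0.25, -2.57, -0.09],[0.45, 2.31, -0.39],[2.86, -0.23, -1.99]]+[[-1.86, -3.91, 0.22], [0.95, 1.70, -0.17], [-9.13, -5.11, 6.62]]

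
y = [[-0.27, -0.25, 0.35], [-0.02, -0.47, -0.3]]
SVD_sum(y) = [[-0.03, -0.15, -0.05], [-0.09, -0.50, -0.18]] + [[-0.24, -0.10, 0.4], [0.07, 0.03, -0.12]]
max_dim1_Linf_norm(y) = 0.47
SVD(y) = [[0.29, 0.96], [0.96, -0.29]] @ diag([0.5628010163962166, 0.5024490182529822]) @ [[-0.17, -0.93, -0.33], [-0.5, -0.2, 0.84]]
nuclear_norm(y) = 1.07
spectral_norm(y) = 0.56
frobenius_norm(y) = 0.75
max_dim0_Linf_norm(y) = 0.47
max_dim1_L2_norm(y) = 0.56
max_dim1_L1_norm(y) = 0.87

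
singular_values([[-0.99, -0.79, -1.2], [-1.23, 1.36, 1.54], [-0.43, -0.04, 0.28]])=[2.58, 1.53, 0.24]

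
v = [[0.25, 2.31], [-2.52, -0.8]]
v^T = [[0.25, -2.52],  [2.31, -0.8]]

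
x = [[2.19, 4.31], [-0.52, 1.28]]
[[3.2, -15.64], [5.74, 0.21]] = x @ [[-4.09, -4.15], [2.82, -1.52]]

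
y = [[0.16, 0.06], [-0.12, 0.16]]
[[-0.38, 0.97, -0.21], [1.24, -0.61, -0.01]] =y @ [[-4.15, 5.86, -1.02],[4.65, 0.61, -0.84]]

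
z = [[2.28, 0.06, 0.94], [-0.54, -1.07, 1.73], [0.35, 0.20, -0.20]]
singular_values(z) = [2.49, 2.13, 0.0]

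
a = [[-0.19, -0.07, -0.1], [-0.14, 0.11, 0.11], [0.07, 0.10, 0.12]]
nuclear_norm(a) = 0.50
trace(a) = 0.04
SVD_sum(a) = [[-0.15, -0.1, -0.13], [0.01, 0.01, 0.01], [0.11, 0.07, 0.1]] + [[-0.04, 0.03, 0.03], [-0.15, 0.10, 0.1], [-0.04, 0.03, 0.03]] + [[0.00, 0.00, -0.0], [-0.00, -0.0, 0.00], [0.0, 0.00, -0.00]]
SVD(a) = [[-0.8, -0.27, 0.54], [0.07, -0.93, -0.35], [0.60, -0.24, 0.77]] @ diag([0.2727129887972766, 0.22299608869795834, 0.000608413238512972]) @ [[0.67,0.45,0.59],[0.74,-0.48,-0.47],[0.07,0.75,-0.66]]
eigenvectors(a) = [[0.80, -0.07, -0.26],[0.50, -0.75, 0.80],[-0.34, 0.66, 0.55]]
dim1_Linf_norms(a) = [0.19, 0.14, 0.12]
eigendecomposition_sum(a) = [[-0.20,-0.03,-0.05], [-0.12,-0.02,-0.03], [0.08,0.01,0.02]] + [[0.00, -0.0, 0.00], [0.0, -0.0, 0.0], [-0.0, 0.0, -0.00]] + [[0.01, -0.04, -0.05], [-0.02, 0.13, 0.14], [-0.01, 0.09, 0.10]]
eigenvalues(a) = [-0.19, -0.0, 0.23]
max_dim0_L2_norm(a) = 0.25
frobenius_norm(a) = 0.35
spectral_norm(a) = 0.27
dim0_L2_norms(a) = [0.25, 0.16, 0.19]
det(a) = 0.00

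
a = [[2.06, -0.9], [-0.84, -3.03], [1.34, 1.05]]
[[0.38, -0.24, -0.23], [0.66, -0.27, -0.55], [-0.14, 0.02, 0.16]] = a @ [[0.08, -0.07, -0.03],  [-0.24, 0.11, 0.19]]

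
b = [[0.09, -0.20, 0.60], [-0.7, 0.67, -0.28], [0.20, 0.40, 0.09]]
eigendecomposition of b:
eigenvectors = [[-0.76+0.00j, (-0.11-0.29j), (-0.11+0.29j)], [(-0.34+0j), (0.82+0j), 0.82-0.00j], [0.55+0.00j, (0.35-0.33j), (0.35+0.33j)]]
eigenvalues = [(-0.43+0j), (0.64+0.36j), (0.64-0.36j)]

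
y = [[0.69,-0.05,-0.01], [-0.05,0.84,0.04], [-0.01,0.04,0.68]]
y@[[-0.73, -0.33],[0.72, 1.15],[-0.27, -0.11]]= [[-0.54, -0.28], [0.63, 0.98], [-0.15, -0.03]]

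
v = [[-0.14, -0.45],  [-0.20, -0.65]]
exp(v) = [[0.9, -0.31], [-0.14, 0.55]]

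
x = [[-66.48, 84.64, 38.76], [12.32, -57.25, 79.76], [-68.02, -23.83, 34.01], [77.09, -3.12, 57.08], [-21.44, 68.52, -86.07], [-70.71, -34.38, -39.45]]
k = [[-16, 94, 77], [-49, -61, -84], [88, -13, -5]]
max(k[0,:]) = 94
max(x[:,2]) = 79.76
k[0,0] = -16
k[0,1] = 94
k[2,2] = -5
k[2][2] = -5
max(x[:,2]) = 79.76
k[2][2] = -5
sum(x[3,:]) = 131.05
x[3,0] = 77.09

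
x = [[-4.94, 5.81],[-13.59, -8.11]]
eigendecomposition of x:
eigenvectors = [[(-0.1-0.54j), (-0.1+0.54j)], [0.84+0.00j, (0.84-0j)]]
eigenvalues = [(-6.52+8.74j), (-6.52-8.74j)]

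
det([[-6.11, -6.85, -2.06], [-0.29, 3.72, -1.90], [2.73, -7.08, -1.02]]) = 159.624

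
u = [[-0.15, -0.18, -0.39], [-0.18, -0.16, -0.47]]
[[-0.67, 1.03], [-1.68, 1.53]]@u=[[-0.08, -0.04, -0.22], [-0.02, 0.06, -0.06]]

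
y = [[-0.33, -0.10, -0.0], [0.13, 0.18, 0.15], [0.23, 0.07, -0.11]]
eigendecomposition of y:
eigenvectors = [[-0.20,0.69,0.23], [0.98,0.03,-0.55], [0.08,-0.72,0.80]]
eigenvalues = [0.17, -0.33, -0.09]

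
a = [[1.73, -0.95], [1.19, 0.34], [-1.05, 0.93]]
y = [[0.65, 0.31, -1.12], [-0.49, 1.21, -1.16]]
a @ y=[[1.59, -0.61, -0.84],[0.61, 0.78, -1.73],[-1.14, 0.8, 0.1]]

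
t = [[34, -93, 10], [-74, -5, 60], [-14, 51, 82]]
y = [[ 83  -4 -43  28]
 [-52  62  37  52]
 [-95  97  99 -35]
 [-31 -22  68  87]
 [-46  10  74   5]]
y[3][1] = -22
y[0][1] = -4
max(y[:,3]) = 87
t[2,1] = 51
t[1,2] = 60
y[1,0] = -52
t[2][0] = -14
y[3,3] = 87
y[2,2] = 99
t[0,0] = 34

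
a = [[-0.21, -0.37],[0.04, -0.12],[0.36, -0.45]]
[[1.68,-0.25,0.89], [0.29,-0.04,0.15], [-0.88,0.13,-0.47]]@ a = [[-0.04, -0.99], [-0.01, -0.17], [0.02, 0.52]]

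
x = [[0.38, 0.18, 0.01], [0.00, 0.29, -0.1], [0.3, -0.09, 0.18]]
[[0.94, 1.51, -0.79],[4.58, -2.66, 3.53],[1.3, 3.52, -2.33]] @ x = [[0.12,0.68,-0.28], [2.8,-0.26,0.95], [-0.20,1.46,-0.76]]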